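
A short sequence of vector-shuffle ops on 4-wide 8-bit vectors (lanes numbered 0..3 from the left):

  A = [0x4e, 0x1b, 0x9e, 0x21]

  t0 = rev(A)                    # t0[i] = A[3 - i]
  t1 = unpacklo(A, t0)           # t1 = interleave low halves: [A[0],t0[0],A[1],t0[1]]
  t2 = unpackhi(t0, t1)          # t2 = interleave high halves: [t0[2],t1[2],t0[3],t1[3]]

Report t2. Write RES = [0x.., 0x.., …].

RES = [0x1b, 0x1b, 0x4e, 0x9e]

t0 = [0x21, 0x9e, 0x1b, 0x4e]
t1 = [0x4e, 0x21, 0x1b, 0x9e]
t2 = [0x1b, 0x1b, 0x4e, 0x9e]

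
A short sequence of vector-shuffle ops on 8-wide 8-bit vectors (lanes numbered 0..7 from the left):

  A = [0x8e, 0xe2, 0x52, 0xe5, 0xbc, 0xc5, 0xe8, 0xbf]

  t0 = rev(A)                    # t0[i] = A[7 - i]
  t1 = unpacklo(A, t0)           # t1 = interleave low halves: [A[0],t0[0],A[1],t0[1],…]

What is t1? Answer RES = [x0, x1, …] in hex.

RES = [0x8e, 0xbf, 0xe2, 0xe8, 0x52, 0xc5, 0xe5, 0xbc]

  t0: bf e8 c5 bc e5 52 e2 8e
  t1: 8e bf e2 e8 52 c5 e5 bc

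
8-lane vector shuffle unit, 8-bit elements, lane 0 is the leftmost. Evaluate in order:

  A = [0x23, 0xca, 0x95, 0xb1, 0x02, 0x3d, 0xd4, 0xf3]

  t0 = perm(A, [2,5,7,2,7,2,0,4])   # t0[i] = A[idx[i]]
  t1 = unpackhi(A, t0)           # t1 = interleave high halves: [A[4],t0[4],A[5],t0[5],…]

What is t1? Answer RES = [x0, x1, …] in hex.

RES = [ 0x02  0xf3  0x3d  0x95  0xd4  0x23  0xf3  0x02 ]

→ t0 |95|3d|f3|95|f3|95|23|02|
→ t1 |02|f3|3d|95|d4|23|f3|02|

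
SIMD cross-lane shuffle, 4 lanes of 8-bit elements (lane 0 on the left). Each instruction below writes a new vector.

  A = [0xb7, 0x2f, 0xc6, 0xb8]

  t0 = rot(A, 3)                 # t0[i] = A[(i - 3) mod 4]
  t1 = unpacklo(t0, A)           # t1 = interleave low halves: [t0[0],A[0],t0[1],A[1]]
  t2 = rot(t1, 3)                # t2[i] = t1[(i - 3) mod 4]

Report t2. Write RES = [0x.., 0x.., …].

RES = [0xb7, 0xc6, 0x2f, 0x2f]

t0 = [0x2f, 0xc6, 0xb8, 0xb7]
t1 = [0x2f, 0xb7, 0xc6, 0x2f]
t2 = [0xb7, 0xc6, 0x2f, 0x2f]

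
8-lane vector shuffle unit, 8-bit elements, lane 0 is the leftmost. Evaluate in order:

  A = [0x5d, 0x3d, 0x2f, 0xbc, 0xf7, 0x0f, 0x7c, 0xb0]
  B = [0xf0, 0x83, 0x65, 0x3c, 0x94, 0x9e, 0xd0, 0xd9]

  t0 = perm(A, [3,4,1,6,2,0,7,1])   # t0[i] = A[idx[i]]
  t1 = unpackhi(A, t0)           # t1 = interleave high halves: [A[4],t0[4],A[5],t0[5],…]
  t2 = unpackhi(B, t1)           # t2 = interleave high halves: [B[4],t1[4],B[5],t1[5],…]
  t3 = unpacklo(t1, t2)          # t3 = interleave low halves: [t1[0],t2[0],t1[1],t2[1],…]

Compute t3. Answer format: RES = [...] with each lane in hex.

t0 = [0xbc, 0xf7, 0x3d, 0x7c, 0x2f, 0x5d, 0xb0, 0x3d]
t1 = [0xf7, 0x2f, 0x0f, 0x5d, 0x7c, 0xb0, 0xb0, 0x3d]
t2 = [0x94, 0x7c, 0x9e, 0xb0, 0xd0, 0xb0, 0xd9, 0x3d]
t3 = [0xf7, 0x94, 0x2f, 0x7c, 0x0f, 0x9e, 0x5d, 0xb0]

RES = [0xf7, 0x94, 0x2f, 0x7c, 0x0f, 0x9e, 0x5d, 0xb0]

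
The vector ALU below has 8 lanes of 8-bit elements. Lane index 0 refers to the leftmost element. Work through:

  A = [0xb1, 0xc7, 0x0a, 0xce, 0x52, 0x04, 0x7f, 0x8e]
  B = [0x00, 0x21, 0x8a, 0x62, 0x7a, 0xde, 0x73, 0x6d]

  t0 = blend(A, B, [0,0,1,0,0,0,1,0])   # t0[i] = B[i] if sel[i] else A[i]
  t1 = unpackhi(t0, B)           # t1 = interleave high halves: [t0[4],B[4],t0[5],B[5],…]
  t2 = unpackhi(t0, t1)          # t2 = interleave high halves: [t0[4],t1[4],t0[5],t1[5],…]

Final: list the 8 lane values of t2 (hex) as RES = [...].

RES = [0x52, 0x73, 0x04, 0x73, 0x73, 0x8e, 0x8e, 0x6d]

→ t0 |b1|c7|8a|ce|52|04|73|8e|
→ t1 |52|7a|04|de|73|73|8e|6d|
→ t2 |52|73|04|73|73|8e|8e|6d|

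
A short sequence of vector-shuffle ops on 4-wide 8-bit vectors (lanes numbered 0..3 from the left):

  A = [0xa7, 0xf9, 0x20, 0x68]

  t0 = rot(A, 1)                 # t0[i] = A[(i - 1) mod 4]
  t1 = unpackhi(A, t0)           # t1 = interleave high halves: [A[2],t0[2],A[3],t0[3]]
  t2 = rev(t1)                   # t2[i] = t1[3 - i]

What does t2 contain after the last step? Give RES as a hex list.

RES = [0x20, 0x68, 0xf9, 0x20]

  t0: 68 a7 f9 20
  t1: 20 f9 68 20
  t2: 20 68 f9 20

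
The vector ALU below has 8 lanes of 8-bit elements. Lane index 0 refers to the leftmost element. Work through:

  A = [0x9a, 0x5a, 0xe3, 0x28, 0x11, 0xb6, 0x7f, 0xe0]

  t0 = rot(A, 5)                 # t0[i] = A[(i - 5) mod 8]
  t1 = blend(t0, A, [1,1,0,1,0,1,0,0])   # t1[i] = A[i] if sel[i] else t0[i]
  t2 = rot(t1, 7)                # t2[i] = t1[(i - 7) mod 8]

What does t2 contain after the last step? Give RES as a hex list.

  t0: 28 11 b6 7f e0 9a 5a e3
  t1: 9a 5a b6 28 e0 b6 5a e3
  t2: 5a b6 28 e0 b6 5a e3 9a

RES = [ 0x5a  0xb6  0x28  0xe0  0xb6  0x5a  0xe3  0x9a ]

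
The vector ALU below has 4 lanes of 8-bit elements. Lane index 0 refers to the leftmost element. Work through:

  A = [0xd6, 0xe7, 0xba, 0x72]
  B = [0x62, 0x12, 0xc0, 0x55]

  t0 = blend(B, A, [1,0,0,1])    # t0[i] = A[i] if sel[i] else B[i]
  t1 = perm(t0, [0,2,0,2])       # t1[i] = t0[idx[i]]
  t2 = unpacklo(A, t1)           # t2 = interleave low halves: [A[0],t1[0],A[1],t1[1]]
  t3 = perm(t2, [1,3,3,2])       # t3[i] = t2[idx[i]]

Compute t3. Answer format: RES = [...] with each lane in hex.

RES = [0xd6, 0xc0, 0xc0, 0xe7]

t0 = [0xd6, 0x12, 0xc0, 0x72]
t1 = [0xd6, 0xc0, 0xd6, 0xc0]
t2 = [0xd6, 0xd6, 0xe7, 0xc0]
t3 = [0xd6, 0xc0, 0xc0, 0xe7]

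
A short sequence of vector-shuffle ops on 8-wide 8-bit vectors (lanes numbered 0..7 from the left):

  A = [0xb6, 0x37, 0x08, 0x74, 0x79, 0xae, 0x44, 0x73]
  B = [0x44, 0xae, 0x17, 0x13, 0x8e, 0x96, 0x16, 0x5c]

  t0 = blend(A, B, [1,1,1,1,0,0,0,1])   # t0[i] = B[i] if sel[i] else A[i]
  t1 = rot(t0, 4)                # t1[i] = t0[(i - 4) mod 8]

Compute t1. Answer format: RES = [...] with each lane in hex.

→ t0 |44|ae|17|13|79|ae|44|5c|
→ t1 |79|ae|44|5c|44|ae|17|13|

RES = [0x79, 0xae, 0x44, 0x5c, 0x44, 0xae, 0x17, 0x13]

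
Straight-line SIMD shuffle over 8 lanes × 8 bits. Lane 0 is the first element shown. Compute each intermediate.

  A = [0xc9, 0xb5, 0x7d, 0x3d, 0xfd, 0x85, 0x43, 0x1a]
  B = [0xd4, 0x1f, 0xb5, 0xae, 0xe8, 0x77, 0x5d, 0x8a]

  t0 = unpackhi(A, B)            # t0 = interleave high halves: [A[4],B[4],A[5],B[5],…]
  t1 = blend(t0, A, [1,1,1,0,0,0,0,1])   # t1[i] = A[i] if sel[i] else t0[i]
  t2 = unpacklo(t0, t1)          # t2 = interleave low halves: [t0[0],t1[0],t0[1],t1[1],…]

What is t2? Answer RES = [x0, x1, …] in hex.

→ t0 |fd|e8|85|77|43|5d|1a|8a|
→ t1 |c9|b5|7d|77|43|5d|1a|1a|
→ t2 |fd|c9|e8|b5|85|7d|77|77|

RES = [0xfd, 0xc9, 0xe8, 0xb5, 0x85, 0x7d, 0x77, 0x77]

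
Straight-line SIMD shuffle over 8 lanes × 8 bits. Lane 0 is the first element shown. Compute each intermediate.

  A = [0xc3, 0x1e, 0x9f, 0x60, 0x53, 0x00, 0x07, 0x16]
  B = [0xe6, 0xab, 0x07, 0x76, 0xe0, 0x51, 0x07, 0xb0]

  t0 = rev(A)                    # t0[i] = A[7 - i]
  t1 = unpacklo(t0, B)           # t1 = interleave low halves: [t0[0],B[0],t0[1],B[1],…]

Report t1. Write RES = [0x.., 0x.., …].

t0 = [0x16, 0x07, 0x00, 0x53, 0x60, 0x9f, 0x1e, 0xc3]
t1 = [0x16, 0xe6, 0x07, 0xab, 0x00, 0x07, 0x53, 0x76]

RES = [0x16, 0xe6, 0x07, 0xab, 0x00, 0x07, 0x53, 0x76]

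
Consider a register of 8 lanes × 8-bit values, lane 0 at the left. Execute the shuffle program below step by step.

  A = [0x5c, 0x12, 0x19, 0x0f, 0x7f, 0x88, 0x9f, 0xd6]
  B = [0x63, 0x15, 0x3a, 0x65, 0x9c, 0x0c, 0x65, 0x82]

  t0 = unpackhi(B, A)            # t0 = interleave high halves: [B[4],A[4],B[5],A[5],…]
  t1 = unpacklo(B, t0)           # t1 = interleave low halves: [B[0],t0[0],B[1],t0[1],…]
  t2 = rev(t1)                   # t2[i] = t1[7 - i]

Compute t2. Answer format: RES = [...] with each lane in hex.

RES = [ 0x88  0x65  0x0c  0x3a  0x7f  0x15  0x9c  0x63 ]

→ t0 |9c|7f|0c|88|65|9f|82|d6|
→ t1 |63|9c|15|7f|3a|0c|65|88|
→ t2 |88|65|0c|3a|7f|15|9c|63|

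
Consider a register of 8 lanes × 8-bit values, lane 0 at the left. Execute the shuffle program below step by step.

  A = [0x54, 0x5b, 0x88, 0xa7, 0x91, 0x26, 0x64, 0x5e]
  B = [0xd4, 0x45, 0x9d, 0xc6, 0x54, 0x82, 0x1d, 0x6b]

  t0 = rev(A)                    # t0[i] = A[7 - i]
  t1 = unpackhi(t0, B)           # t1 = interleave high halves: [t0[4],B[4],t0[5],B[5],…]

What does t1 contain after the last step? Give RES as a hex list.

RES = [ 0xa7  0x54  0x88  0x82  0x5b  0x1d  0x54  0x6b ]

t0 = [0x5e, 0x64, 0x26, 0x91, 0xa7, 0x88, 0x5b, 0x54]
t1 = [0xa7, 0x54, 0x88, 0x82, 0x5b, 0x1d, 0x54, 0x6b]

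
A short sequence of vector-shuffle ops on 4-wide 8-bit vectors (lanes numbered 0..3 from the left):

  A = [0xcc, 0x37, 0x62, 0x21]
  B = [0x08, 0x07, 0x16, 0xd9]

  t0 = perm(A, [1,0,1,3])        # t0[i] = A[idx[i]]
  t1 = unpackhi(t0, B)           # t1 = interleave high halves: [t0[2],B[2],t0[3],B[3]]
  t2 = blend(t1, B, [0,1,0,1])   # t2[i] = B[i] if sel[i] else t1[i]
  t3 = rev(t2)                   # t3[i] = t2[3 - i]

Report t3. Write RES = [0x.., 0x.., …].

t0 = [0x37, 0xcc, 0x37, 0x21]
t1 = [0x37, 0x16, 0x21, 0xd9]
t2 = [0x37, 0x07, 0x21, 0xd9]
t3 = [0xd9, 0x21, 0x07, 0x37]

RES = [0xd9, 0x21, 0x07, 0x37]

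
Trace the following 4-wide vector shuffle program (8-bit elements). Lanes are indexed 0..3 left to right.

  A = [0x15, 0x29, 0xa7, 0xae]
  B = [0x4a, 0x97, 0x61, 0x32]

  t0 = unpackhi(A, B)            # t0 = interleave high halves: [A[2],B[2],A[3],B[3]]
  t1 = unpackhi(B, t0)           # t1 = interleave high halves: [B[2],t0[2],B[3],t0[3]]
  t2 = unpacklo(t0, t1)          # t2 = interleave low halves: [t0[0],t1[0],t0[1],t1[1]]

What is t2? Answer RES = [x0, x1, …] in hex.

→ t0 |a7|61|ae|32|
→ t1 |61|ae|32|32|
→ t2 |a7|61|61|ae|

RES = [0xa7, 0x61, 0x61, 0xae]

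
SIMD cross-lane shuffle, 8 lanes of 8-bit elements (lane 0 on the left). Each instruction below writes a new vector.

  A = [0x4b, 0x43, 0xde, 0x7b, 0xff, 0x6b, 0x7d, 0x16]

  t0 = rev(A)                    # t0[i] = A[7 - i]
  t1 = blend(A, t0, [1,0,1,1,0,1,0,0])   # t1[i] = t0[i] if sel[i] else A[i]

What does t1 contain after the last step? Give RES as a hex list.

RES = [0x16, 0x43, 0x6b, 0xff, 0xff, 0xde, 0x7d, 0x16]

  t0: 16 7d 6b ff 7b de 43 4b
  t1: 16 43 6b ff ff de 7d 16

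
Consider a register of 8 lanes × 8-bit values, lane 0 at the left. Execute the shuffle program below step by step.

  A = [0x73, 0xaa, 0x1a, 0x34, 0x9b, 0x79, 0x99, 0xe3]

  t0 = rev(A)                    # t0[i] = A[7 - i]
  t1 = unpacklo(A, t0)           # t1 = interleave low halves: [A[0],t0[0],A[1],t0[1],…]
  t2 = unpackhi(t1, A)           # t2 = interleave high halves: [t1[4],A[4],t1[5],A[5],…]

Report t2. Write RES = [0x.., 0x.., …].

t0 = [0xe3, 0x99, 0x79, 0x9b, 0x34, 0x1a, 0xaa, 0x73]
t1 = [0x73, 0xe3, 0xaa, 0x99, 0x1a, 0x79, 0x34, 0x9b]
t2 = [0x1a, 0x9b, 0x79, 0x79, 0x34, 0x99, 0x9b, 0xe3]

RES = [ 0x1a  0x9b  0x79  0x79  0x34  0x99  0x9b  0xe3 ]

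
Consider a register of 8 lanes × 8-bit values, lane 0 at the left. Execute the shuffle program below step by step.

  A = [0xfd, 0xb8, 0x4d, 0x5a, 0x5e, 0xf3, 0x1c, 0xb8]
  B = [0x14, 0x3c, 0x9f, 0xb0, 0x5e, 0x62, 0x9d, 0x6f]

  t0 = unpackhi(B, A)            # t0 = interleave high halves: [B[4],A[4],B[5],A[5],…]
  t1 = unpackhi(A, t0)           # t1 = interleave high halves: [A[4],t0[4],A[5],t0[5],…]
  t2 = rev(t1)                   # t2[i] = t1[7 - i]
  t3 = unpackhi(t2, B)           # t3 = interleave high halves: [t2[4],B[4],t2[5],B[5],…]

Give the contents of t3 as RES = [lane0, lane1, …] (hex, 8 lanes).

RES = [0x1c, 0x5e, 0xf3, 0x62, 0x9d, 0x9d, 0x5e, 0x6f]

t0 = [0x5e, 0x5e, 0x62, 0xf3, 0x9d, 0x1c, 0x6f, 0xb8]
t1 = [0x5e, 0x9d, 0xf3, 0x1c, 0x1c, 0x6f, 0xb8, 0xb8]
t2 = [0xb8, 0xb8, 0x6f, 0x1c, 0x1c, 0xf3, 0x9d, 0x5e]
t3 = [0x1c, 0x5e, 0xf3, 0x62, 0x9d, 0x9d, 0x5e, 0x6f]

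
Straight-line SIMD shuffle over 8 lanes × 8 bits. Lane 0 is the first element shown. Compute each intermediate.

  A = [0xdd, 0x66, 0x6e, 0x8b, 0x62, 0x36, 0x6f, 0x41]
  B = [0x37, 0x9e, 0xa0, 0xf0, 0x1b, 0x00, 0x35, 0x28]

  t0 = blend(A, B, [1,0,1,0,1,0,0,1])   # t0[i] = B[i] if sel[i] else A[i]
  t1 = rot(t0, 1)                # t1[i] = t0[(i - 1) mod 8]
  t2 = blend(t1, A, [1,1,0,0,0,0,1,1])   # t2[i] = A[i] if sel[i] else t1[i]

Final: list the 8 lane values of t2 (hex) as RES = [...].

  t0: 37 66 a0 8b 1b 36 6f 28
  t1: 28 37 66 a0 8b 1b 36 6f
  t2: dd 66 66 a0 8b 1b 6f 41

RES = [0xdd, 0x66, 0x66, 0xa0, 0x8b, 0x1b, 0x6f, 0x41]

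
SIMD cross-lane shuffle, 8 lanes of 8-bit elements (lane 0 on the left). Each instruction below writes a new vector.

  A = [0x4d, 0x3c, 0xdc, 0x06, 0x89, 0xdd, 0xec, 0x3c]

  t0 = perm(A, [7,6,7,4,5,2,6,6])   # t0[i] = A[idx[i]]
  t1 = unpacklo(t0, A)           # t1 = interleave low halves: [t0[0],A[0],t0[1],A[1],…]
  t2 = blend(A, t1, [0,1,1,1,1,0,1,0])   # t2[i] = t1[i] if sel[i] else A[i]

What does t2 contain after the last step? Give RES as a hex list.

→ t0 |3c|ec|3c|89|dd|dc|ec|ec|
→ t1 |3c|4d|ec|3c|3c|dc|89|06|
→ t2 |4d|4d|ec|3c|3c|dd|89|3c|

RES = [0x4d, 0x4d, 0xec, 0x3c, 0x3c, 0xdd, 0x89, 0x3c]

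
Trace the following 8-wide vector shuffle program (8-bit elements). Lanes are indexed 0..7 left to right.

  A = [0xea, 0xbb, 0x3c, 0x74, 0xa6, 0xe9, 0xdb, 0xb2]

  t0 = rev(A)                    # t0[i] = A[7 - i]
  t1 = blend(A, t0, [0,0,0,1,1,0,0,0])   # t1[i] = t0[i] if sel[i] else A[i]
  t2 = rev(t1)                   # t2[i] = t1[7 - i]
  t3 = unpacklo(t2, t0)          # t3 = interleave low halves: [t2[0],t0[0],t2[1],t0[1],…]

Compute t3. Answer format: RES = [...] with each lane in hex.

→ t0 |b2|db|e9|a6|74|3c|bb|ea|
→ t1 |ea|bb|3c|a6|74|e9|db|b2|
→ t2 |b2|db|e9|74|a6|3c|bb|ea|
→ t3 |b2|b2|db|db|e9|e9|74|a6|

RES = [0xb2, 0xb2, 0xdb, 0xdb, 0xe9, 0xe9, 0x74, 0xa6]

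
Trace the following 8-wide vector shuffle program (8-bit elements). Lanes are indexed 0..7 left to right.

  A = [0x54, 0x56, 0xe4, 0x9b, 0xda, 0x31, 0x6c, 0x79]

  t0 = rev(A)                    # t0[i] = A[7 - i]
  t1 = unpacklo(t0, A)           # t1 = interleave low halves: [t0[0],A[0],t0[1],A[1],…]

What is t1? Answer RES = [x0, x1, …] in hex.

→ t0 |79|6c|31|da|9b|e4|56|54|
→ t1 |79|54|6c|56|31|e4|da|9b|

RES = [ 0x79  0x54  0x6c  0x56  0x31  0xe4  0xda  0x9b ]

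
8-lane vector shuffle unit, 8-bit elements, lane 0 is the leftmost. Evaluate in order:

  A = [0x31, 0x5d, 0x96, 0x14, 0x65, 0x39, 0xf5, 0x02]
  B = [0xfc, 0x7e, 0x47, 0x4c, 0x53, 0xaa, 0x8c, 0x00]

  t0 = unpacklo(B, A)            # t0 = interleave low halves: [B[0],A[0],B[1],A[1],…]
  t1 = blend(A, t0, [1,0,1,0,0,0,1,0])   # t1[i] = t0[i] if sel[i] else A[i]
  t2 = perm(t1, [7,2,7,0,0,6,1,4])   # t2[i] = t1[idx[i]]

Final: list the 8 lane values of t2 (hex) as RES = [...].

→ t0 |fc|31|7e|5d|47|96|4c|14|
→ t1 |fc|5d|7e|14|65|39|4c|02|
→ t2 |02|7e|02|fc|fc|4c|5d|65|

RES = [ 0x02  0x7e  0x02  0xfc  0xfc  0x4c  0x5d  0x65 ]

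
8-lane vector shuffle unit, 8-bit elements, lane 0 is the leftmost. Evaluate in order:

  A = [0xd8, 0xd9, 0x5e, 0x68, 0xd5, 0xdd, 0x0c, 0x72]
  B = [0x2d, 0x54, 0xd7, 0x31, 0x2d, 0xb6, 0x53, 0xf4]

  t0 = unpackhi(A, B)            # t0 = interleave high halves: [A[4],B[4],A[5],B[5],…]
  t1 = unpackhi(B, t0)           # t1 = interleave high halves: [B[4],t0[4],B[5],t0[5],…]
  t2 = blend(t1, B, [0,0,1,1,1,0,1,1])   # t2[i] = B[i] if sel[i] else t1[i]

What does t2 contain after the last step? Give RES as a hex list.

t0 = [0xd5, 0x2d, 0xdd, 0xb6, 0x0c, 0x53, 0x72, 0xf4]
t1 = [0x2d, 0x0c, 0xb6, 0x53, 0x53, 0x72, 0xf4, 0xf4]
t2 = [0x2d, 0x0c, 0xd7, 0x31, 0x2d, 0x72, 0x53, 0xf4]

RES = [0x2d, 0x0c, 0xd7, 0x31, 0x2d, 0x72, 0x53, 0xf4]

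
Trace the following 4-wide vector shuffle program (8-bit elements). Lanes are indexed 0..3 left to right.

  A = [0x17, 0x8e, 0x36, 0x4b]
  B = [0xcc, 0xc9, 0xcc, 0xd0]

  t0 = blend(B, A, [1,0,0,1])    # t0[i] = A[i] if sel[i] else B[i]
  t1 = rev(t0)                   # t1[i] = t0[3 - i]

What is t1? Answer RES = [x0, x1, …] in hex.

RES = [ 0x4b  0xcc  0xc9  0x17 ]

t0 = [0x17, 0xc9, 0xcc, 0x4b]
t1 = [0x4b, 0xcc, 0xc9, 0x17]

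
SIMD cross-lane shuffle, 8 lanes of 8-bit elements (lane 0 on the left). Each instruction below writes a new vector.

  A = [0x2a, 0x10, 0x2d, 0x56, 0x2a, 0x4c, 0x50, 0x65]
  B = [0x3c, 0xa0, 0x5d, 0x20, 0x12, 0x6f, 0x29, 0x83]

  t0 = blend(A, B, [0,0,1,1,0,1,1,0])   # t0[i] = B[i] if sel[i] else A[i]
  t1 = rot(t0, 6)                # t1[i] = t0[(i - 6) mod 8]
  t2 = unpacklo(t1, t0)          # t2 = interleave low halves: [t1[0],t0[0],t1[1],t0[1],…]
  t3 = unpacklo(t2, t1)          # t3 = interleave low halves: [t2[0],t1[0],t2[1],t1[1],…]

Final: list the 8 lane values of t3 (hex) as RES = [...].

→ t0 |2a|10|5d|20|2a|6f|29|65|
→ t1 |5d|20|2a|6f|29|65|2a|10|
→ t2 |5d|2a|20|10|2a|5d|6f|20|
→ t3 |5d|5d|2a|20|20|2a|10|6f|

RES = [ 0x5d  0x5d  0x2a  0x20  0x20  0x2a  0x10  0x6f ]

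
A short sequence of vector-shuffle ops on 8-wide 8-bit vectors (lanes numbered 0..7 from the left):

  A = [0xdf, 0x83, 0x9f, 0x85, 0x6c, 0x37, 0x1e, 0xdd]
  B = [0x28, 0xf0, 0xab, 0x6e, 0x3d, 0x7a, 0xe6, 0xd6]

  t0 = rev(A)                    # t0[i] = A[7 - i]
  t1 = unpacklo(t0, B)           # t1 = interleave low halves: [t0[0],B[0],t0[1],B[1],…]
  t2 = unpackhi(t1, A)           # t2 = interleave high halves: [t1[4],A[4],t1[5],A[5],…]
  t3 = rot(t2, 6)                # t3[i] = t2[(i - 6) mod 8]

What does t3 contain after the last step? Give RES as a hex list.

RES = [ 0xab  0x37  0x6c  0x1e  0x6e  0xdd  0x37  0x6c ]

  t0: dd 1e 37 6c 85 9f 83 df
  t1: dd 28 1e f0 37 ab 6c 6e
  t2: 37 6c ab 37 6c 1e 6e dd
  t3: ab 37 6c 1e 6e dd 37 6c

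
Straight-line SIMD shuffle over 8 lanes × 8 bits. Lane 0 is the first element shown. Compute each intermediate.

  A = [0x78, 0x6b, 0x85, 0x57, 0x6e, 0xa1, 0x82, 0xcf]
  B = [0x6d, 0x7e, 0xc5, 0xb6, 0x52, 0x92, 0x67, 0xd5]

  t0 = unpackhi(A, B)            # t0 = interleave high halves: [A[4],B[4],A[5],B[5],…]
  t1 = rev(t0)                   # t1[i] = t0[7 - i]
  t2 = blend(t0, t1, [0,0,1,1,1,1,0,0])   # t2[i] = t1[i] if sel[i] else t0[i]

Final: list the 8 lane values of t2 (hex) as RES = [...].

t0 = [0x6e, 0x52, 0xa1, 0x92, 0x82, 0x67, 0xcf, 0xd5]
t1 = [0xd5, 0xcf, 0x67, 0x82, 0x92, 0xa1, 0x52, 0x6e]
t2 = [0x6e, 0x52, 0x67, 0x82, 0x92, 0xa1, 0xcf, 0xd5]

RES = [ 0x6e  0x52  0x67  0x82  0x92  0xa1  0xcf  0xd5 ]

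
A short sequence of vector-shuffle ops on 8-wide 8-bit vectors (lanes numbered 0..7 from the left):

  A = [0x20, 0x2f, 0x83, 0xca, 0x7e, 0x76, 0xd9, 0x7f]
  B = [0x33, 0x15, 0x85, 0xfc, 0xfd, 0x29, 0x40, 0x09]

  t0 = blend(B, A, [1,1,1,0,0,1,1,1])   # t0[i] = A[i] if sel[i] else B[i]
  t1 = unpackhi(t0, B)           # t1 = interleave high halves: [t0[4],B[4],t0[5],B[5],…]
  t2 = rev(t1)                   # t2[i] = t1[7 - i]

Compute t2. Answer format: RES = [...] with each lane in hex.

t0 = [0x20, 0x2f, 0x83, 0xfc, 0xfd, 0x76, 0xd9, 0x7f]
t1 = [0xfd, 0xfd, 0x76, 0x29, 0xd9, 0x40, 0x7f, 0x09]
t2 = [0x09, 0x7f, 0x40, 0xd9, 0x29, 0x76, 0xfd, 0xfd]

RES = [0x09, 0x7f, 0x40, 0xd9, 0x29, 0x76, 0xfd, 0xfd]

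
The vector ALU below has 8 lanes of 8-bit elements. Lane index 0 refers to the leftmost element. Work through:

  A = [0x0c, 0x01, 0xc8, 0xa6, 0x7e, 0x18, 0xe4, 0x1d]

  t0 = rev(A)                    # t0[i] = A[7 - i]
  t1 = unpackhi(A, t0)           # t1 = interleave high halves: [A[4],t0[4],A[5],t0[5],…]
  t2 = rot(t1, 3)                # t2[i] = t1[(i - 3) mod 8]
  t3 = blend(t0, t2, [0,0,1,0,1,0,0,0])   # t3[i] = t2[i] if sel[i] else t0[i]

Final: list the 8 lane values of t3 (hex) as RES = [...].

→ t0 |1d|e4|18|7e|a6|c8|01|0c|
→ t1 |7e|a6|18|c8|e4|01|1d|0c|
→ t2 |01|1d|0c|7e|a6|18|c8|e4|
→ t3 |1d|e4|0c|7e|a6|c8|01|0c|

RES = [0x1d, 0xe4, 0x0c, 0x7e, 0xa6, 0xc8, 0x01, 0x0c]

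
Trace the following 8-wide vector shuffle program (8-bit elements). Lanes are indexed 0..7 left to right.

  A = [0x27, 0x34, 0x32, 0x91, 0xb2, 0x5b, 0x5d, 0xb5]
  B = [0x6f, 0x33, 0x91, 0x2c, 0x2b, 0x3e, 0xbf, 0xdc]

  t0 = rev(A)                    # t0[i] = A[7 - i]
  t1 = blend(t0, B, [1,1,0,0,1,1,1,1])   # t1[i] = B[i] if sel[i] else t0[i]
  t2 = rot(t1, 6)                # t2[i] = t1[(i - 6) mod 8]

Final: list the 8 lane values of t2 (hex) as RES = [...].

t0 = [0xb5, 0x5d, 0x5b, 0xb2, 0x91, 0x32, 0x34, 0x27]
t1 = [0x6f, 0x33, 0x5b, 0xb2, 0x2b, 0x3e, 0xbf, 0xdc]
t2 = [0x5b, 0xb2, 0x2b, 0x3e, 0xbf, 0xdc, 0x6f, 0x33]

RES = [0x5b, 0xb2, 0x2b, 0x3e, 0xbf, 0xdc, 0x6f, 0x33]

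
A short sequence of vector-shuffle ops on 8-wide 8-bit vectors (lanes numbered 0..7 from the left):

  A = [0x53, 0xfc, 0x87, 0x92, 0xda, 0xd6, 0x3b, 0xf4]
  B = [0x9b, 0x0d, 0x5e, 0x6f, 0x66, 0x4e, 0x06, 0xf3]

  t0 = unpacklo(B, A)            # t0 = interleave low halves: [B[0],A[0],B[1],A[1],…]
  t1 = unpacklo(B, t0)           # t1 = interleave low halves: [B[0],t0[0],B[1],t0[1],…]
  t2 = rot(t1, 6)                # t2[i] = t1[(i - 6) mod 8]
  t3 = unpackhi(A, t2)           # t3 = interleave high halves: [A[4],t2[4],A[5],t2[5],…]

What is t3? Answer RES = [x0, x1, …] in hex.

  t0: 9b 53 0d fc 5e 87 6f 92
  t1: 9b 9b 0d 53 5e 0d 6f fc
  t2: 0d 53 5e 0d 6f fc 9b 9b
  t3: da 6f d6 fc 3b 9b f4 9b

RES = [0xda, 0x6f, 0xd6, 0xfc, 0x3b, 0x9b, 0xf4, 0x9b]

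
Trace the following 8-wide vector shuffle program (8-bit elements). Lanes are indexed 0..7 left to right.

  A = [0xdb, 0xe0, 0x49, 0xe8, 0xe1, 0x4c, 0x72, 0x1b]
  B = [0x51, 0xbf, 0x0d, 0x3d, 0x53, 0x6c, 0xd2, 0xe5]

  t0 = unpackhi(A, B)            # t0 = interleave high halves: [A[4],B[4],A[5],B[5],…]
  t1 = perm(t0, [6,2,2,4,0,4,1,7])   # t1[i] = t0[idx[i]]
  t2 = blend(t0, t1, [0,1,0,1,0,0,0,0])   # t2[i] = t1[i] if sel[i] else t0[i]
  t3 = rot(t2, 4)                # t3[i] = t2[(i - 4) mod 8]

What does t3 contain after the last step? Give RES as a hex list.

RES = [0x72, 0xd2, 0x1b, 0xe5, 0xe1, 0x4c, 0x4c, 0x72]

→ t0 |e1|53|4c|6c|72|d2|1b|e5|
→ t1 |1b|4c|4c|72|e1|72|53|e5|
→ t2 |e1|4c|4c|72|72|d2|1b|e5|
→ t3 |72|d2|1b|e5|e1|4c|4c|72|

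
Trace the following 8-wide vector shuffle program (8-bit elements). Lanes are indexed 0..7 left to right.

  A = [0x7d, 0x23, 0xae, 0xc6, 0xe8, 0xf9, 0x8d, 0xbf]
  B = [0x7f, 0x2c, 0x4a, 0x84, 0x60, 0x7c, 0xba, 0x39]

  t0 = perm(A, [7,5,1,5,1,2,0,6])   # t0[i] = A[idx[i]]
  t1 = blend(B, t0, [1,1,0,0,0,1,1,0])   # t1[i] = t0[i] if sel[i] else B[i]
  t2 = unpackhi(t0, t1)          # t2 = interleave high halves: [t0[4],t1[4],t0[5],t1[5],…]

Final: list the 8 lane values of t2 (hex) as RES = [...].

RES = [0x23, 0x60, 0xae, 0xae, 0x7d, 0x7d, 0x8d, 0x39]

t0 = [0xbf, 0xf9, 0x23, 0xf9, 0x23, 0xae, 0x7d, 0x8d]
t1 = [0xbf, 0xf9, 0x4a, 0x84, 0x60, 0xae, 0x7d, 0x39]
t2 = [0x23, 0x60, 0xae, 0xae, 0x7d, 0x7d, 0x8d, 0x39]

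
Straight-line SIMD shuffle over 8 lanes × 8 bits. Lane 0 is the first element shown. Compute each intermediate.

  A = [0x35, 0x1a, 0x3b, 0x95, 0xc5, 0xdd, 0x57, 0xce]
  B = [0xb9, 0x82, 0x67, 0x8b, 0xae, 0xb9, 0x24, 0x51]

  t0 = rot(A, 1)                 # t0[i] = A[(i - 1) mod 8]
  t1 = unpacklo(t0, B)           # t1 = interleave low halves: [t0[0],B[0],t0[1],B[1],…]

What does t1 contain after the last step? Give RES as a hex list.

t0 = [0xce, 0x35, 0x1a, 0x3b, 0x95, 0xc5, 0xdd, 0x57]
t1 = [0xce, 0xb9, 0x35, 0x82, 0x1a, 0x67, 0x3b, 0x8b]

RES = [ 0xce  0xb9  0x35  0x82  0x1a  0x67  0x3b  0x8b ]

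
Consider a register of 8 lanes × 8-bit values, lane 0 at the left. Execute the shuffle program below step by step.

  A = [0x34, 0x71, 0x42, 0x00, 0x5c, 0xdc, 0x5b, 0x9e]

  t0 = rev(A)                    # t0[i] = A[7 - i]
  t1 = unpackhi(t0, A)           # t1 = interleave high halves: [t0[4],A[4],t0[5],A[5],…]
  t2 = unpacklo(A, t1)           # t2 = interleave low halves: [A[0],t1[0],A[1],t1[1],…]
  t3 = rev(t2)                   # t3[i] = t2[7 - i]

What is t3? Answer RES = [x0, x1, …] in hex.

RES = [0xdc, 0x00, 0x42, 0x42, 0x5c, 0x71, 0x00, 0x34]

→ t0 |9e|5b|dc|5c|00|42|71|34|
→ t1 |00|5c|42|dc|71|5b|34|9e|
→ t2 |34|00|71|5c|42|42|00|dc|
→ t3 |dc|00|42|42|5c|71|00|34|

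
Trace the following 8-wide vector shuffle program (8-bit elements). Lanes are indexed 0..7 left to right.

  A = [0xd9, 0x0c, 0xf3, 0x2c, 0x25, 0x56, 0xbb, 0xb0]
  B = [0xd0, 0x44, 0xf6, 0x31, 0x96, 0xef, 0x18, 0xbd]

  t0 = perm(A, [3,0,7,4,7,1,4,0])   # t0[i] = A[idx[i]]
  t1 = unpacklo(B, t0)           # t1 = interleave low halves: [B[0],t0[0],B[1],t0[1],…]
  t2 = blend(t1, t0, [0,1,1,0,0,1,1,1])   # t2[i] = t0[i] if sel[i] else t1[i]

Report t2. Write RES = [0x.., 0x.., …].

RES = [ 0xd0  0xd9  0xb0  0xd9  0xf6  0x0c  0x25  0xd9 ]

→ t0 |2c|d9|b0|25|b0|0c|25|d9|
→ t1 |d0|2c|44|d9|f6|b0|31|25|
→ t2 |d0|d9|b0|d9|f6|0c|25|d9|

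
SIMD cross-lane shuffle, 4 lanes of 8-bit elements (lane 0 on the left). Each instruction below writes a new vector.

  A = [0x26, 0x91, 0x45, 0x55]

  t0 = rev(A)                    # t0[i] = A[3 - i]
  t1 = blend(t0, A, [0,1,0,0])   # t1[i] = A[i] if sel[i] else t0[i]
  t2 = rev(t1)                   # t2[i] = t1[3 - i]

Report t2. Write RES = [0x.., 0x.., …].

RES = [ 0x26  0x91  0x91  0x55 ]

  t0: 55 45 91 26
  t1: 55 91 91 26
  t2: 26 91 91 55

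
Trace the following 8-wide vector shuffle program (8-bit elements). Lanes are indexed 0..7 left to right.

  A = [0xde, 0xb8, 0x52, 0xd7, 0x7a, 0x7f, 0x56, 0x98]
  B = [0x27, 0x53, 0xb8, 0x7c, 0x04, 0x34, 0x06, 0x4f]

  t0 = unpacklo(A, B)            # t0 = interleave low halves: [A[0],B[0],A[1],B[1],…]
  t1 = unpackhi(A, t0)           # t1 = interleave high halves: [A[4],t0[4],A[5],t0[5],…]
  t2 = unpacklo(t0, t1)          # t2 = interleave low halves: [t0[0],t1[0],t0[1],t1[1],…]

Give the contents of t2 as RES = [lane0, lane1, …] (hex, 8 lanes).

  t0: de 27 b8 53 52 b8 d7 7c
  t1: 7a 52 7f b8 56 d7 98 7c
  t2: de 7a 27 52 b8 7f 53 b8

RES = [ 0xde  0x7a  0x27  0x52  0xb8  0x7f  0x53  0xb8 ]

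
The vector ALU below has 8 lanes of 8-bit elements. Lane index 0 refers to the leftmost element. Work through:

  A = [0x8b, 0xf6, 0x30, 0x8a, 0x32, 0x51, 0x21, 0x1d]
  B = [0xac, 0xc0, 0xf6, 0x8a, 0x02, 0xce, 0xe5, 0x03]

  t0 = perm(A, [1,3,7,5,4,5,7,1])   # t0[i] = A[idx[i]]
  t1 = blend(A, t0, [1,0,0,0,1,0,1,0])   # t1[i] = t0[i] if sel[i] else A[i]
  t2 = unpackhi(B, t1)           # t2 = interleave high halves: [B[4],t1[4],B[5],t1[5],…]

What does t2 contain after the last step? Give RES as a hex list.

RES = [0x02, 0x32, 0xce, 0x51, 0xe5, 0x1d, 0x03, 0x1d]

→ t0 |f6|8a|1d|51|32|51|1d|f6|
→ t1 |f6|f6|30|8a|32|51|1d|1d|
→ t2 |02|32|ce|51|e5|1d|03|1d|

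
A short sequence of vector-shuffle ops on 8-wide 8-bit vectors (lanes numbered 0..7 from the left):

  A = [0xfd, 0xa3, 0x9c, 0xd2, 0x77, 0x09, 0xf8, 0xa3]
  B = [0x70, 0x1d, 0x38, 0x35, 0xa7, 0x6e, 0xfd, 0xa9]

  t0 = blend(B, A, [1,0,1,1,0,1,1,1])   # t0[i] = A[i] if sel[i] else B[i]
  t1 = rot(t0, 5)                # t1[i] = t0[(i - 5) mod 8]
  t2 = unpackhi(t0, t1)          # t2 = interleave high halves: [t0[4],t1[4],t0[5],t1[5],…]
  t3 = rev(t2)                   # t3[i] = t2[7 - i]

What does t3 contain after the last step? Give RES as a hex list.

→ t0 |fd|1d|9c|d2|a7|09|f8|a3|
→ t1 |d2|a7|09|f8|a3|fd|1d|9c|
→ t2 |a7|a3|09|fd|f8|1d|a3|9c|
→ t3 |9c|a3|1d|f8|fd|09|a3|a7|

RES = [ 0x9c  0xa3  0x1d  0xf8  0xfd  0x09  0xa3  0xa7 ]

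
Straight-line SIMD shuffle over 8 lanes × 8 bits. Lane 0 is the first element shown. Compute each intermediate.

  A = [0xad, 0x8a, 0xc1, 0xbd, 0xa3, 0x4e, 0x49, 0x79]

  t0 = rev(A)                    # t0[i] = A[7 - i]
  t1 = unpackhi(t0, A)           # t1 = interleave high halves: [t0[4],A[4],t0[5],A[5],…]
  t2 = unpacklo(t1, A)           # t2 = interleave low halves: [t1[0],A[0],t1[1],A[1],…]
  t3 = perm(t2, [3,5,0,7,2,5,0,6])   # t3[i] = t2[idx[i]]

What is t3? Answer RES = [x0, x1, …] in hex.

→ t0 |79|49|4e|a3|bd|c1|8a|ad|
→ t1 |bd|a3|c1|4e|8a|49|ad|79|
→ t2 |bd|ad|a3|8a|c1|c1|4e|bd|
→ t3 |8a|c1|bd|bd|a3|c1|bd|4e|

RES = [ 0x8a  0xc1  0xbd  0xbd  0xa3  0xc1  0xbd  0x4e ]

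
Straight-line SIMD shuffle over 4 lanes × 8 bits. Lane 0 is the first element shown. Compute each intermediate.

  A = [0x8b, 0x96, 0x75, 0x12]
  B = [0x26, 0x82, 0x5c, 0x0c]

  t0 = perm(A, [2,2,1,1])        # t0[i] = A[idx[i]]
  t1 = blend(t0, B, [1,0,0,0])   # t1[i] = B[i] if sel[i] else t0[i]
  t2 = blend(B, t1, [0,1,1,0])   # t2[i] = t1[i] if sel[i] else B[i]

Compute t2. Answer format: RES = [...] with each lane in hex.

RES = [ 0x26  0x75  0x96  0x0c ]

  t0: 75 75 96 96
  t1: 26 75 96 96
  t2: 26 75 96 0c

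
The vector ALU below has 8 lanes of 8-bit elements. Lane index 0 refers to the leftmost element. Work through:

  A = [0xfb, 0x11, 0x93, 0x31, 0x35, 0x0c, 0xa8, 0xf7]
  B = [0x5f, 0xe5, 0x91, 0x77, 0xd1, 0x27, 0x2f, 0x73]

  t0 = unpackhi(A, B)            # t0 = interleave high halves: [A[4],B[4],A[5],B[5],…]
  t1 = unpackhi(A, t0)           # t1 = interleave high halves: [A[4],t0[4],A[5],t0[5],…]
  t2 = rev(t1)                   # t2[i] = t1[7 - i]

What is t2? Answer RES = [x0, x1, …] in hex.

RES = [0x73, 0xf7, 0xf7, 0xa8, 0x2f, 0x0c, 0xa8, 0x35]

→ t0 |35|d1|0c|27|a8|2f|f7|73|
→ t1 |35|a8|0c|2f|a8|f7|f7|73|
→ t2 |73|f7|f7|a8|2f|0c|a8|35|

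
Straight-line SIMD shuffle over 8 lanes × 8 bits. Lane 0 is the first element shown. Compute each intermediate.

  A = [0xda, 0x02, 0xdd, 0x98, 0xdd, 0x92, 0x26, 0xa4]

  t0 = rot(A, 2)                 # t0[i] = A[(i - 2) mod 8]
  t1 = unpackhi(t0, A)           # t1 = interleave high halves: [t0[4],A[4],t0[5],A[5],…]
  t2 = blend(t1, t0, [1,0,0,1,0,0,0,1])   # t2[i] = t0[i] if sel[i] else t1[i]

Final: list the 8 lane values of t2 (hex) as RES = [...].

RES = [0x26, 0xdd, 0x98, 0x02, 0xdd, 0x26, 0x92, 0x92]

t0 = [0x26, 0xa4, 0xda, 0x02, 0xdd, 0x98, 0xdd, 0x92]
t1 = [0xdd, 0xdd, 0x98, 0x92, 0xdd, 0x26, 0x92, 0xa4]
t2 = [0x26, 0xdd, 0x98, 0x02, 0xdd, 0x26, 0x92, 0x92]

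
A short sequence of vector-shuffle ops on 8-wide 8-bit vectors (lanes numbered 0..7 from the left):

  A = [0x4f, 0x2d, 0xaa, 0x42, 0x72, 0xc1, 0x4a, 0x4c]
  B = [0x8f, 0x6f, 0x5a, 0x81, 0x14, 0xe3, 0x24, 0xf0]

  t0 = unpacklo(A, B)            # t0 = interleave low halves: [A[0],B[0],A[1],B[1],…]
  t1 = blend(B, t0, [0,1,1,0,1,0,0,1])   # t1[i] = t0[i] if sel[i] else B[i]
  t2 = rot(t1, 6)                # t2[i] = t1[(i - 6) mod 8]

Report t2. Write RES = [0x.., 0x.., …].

→ t0 |4f|8f|2d|6f|aa|5a|42|81|
→ t1 |8f|8f|2d|81|aa|e3|24|81|
→ t2 |2d|81|aa|e3|24|81|8f|8f|

RES = [ 0x2d  0x81  0xaa  0xe3  0x24  0x81  0x8f  0x8f ]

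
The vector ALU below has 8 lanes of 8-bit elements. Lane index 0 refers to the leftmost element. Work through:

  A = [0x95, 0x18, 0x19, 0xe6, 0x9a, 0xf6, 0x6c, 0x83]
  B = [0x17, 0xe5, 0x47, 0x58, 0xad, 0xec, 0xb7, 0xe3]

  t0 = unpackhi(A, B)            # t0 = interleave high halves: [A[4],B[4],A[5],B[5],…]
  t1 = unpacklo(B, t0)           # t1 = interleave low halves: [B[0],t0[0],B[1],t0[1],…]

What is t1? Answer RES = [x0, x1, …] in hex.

  t0: 9a ad f6 ec 6c b7 83 e3
  t1: 17 9a e5 ad 47 f6 58 ec

RES = [ 0x17  0x9a  0xe5  0xad  0x47  0xf6  0x58  0xec ]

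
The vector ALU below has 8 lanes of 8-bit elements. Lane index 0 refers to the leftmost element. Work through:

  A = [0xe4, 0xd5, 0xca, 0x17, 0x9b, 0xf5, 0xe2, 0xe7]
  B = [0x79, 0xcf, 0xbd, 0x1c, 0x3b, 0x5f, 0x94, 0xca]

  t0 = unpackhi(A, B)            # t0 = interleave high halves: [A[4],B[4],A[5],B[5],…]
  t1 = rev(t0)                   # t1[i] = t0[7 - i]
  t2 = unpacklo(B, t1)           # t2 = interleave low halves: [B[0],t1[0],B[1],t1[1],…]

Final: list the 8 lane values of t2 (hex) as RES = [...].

→ t0 |9b|3b|f5|5f|e2|94|e7|ca|
→ t1 |ca|e7|94|e2|5f|f5|3b|9b|
→ t2 |79|ca|cf|e7|bd|94|1c|e2|

RES = [ 0x79  0xca  0xcf  0xe7  0xbd  0x94  0x1c  0xe2 ]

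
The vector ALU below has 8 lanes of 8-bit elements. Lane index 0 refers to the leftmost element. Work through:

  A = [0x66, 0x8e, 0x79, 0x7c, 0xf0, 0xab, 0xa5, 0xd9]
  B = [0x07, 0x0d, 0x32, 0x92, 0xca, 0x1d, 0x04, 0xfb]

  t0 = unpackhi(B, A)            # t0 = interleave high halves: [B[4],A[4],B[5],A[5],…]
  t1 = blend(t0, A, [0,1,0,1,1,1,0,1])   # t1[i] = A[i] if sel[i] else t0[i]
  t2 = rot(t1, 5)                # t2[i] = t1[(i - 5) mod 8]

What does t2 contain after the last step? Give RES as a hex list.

  t0: ca f0 1d ab 04 a5 fb d9
  t1: ca 8e 1d 7c f0 ab fb d9
  t2: 7c f0 ab fb d9 ca 8e 1d

RES = [ 0x7c  0xf0  0xab  0xfb  0xd9  0xca  0x8e  0x1d ]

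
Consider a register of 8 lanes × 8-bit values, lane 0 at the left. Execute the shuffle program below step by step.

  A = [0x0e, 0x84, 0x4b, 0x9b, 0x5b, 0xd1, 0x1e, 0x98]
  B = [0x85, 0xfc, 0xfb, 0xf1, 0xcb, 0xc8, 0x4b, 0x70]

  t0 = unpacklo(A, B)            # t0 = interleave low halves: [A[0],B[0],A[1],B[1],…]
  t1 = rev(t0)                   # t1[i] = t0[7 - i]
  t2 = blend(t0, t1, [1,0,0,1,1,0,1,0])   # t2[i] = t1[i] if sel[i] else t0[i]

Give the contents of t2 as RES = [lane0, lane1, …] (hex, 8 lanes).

t0 = [0x0e, 0x85, 0x84, 0xfc, 0x4b, 0xfb, 0x9b, 0xf1]
t1 = [0xf1, 0x9b, 0xfb, 0x4b, 0xfc, 0x84, 0x85, 0x0e]
t2 = [0xf1, 0x85, 0x84, 0x4b, 0xfc, 0xfb, 0x85, 0xf1]

RES = [0xf1, 0x85, 0x84, 0x4b, 0xfc, 0xfb, 0x85, 0xf1]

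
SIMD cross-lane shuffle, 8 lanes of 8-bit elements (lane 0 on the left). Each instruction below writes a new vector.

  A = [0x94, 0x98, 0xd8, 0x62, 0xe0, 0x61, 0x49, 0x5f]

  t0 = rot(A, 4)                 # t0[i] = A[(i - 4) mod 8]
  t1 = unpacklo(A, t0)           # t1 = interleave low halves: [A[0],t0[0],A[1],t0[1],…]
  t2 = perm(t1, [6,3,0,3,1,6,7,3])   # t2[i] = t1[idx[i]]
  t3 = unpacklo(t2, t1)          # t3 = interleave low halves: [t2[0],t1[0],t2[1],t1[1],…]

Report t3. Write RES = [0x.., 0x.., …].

→ t0 |e0|61|49|5f|94|98|d8|62|
→ t1 |94|e0|98|61|d8|49|62|5f|
→ t2 |62|61|94|61|e0|62|5f|61|
→ t3 |62|94|61|e0|94|98|61|61|

RES = [ 0x62  0x94  0x61  0xe0  0x94  0x98  0x61  0x61 ]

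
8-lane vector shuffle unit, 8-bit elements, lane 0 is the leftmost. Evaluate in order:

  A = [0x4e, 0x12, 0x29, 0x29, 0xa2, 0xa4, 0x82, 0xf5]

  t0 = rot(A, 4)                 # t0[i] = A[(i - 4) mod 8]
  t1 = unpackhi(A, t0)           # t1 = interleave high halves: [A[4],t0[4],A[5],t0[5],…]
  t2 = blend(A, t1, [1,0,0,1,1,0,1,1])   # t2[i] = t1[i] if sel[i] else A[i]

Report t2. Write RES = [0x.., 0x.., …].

RES = [0xa2, 0x12, 0x29, 0x12, 0x82, 0xa4, 0xf5, 0x29]

  t0: a2 a4 82 f5 4e 12 29 29
  t1: a2 4e a4 12 82 29 f5 29
  t2: a2 12 29 12 82 a4 f5 29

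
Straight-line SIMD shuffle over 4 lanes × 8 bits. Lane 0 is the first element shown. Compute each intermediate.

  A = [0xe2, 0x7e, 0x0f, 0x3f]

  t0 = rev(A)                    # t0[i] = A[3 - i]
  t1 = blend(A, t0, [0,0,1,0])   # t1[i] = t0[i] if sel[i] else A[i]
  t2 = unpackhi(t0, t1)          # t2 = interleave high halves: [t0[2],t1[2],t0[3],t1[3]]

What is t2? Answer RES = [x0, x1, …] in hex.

→ t0 |3f|0f|7e|e2|
→ t1 |e2|7e|7e|3f|
→ t2 |7e|7e|e2|3f|

RES = [0x7e, 0x7e, 0xe2, 0x3f]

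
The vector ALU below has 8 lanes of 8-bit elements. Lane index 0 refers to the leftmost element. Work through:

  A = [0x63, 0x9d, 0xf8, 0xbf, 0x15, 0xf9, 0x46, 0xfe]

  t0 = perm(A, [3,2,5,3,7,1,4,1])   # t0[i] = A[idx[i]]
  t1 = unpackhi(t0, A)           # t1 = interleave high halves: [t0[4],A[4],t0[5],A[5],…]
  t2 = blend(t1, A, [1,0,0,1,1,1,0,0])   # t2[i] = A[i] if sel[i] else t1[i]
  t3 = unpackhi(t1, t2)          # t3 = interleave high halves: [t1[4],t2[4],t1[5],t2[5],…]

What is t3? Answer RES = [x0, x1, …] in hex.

RES = [ 0x15  0x15  0x46  0xf9  0x9d  0x9d  0xfe  0xfe ]

t0 = [0xbf, 0xf8, 0xf9, 0xbf, 0xfe, 0x9d, 0x15, 0x9d]
t1 = [0xfe, 0x15, 0x9d, 0xf9, 0x15, 0x46, 0x9d, 0xfe]
t2 = [0x63, 0x15, 0x9d, 0xbf, 0x15, 0xf9, 0x9d, 0xfe]
t3 = [0x15, 0x15, 0x46, 0xf9, 0x9d, 0x9d, 0xfe, 0xfe]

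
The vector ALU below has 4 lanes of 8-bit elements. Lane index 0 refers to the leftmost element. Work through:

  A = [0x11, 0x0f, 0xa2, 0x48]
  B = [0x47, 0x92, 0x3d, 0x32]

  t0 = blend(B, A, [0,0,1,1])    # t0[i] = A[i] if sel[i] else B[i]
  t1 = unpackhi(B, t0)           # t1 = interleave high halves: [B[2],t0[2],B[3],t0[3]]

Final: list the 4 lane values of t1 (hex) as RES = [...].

RES = [ 0x3d  0xa2  0x32  0x48 ]

t0 = [0x47, 0x92, 0xa2, 0x48]
t1 = [0x3d, 0xa2, 0x32, 0x48]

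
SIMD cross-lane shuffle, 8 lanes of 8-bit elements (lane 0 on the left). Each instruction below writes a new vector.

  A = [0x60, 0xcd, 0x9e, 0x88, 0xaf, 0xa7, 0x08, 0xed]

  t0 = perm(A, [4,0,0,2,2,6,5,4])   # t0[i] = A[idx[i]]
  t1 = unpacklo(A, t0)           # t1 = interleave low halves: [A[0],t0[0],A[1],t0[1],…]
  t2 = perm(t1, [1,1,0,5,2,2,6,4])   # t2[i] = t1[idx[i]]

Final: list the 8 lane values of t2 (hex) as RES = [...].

t0 = [0xaf, 0x60, 0x60, 0x9e, 0x9e, 0x08, 0xa7, 0xaf]
t1 = [0x60, 0xaf, 0xcd, 0x60, 0x9e, 0x60, 0x88, 0x9e]
t2 = [0xaf, 0xaf, 0x60, 0x60, 0xcd, 0xcd, 0x88, 0x9e]

RES = [0xaf, 0xaf, 0x60, 0x60, 0xcd, 0xcd, 0x88, 0x9e]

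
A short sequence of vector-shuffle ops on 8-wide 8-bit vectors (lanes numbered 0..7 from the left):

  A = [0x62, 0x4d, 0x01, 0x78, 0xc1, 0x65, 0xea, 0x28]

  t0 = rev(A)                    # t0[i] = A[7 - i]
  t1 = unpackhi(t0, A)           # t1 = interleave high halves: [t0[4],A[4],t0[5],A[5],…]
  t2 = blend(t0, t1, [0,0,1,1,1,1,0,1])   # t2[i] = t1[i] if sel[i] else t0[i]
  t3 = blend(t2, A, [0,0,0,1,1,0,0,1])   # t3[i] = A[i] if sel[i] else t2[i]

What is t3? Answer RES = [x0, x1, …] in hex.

RES = [0x28, 0xea, 0x01, 0x78, 0xc1, 0xea, 0x4d, 0x28]

t0 = [0x28, 0xea, 0x65, 0xc1, 0x78, 0x01, 0x4d, 0x62]
t1 = [0x78, 0xc1, 0x01, 0x65, 0x4d, 0xea, 0x62, 0x28]
t2 = [0x28, 0xea, 0x01, 0x65, 0x4d, 0xea, 0x4d, 0x28]
t3 = [0x28, 0xea, 0x01, 0x78, 0xc1, 0xea, 0x4d, 0x28]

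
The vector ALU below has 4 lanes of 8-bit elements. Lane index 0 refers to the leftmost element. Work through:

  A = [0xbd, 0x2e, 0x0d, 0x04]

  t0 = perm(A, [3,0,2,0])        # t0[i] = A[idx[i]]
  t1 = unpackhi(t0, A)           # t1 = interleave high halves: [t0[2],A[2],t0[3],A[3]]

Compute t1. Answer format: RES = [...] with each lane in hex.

t0 = [0x04, 0xbd, 0x0d, 0xbd]
t1 = [0x0d, 0x0d, 0xbd, 0x04]

RES = [0x0d, 0x0d, 0xbd, 0x04]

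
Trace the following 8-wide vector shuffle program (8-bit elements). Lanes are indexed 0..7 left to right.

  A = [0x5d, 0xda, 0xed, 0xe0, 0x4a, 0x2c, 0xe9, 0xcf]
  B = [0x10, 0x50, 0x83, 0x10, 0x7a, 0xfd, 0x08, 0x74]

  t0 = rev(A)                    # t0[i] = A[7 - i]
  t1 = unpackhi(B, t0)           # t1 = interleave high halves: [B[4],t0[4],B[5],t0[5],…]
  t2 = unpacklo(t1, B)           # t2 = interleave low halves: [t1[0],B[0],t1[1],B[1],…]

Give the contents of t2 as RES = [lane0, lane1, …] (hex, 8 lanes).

t0 = [0xcf, 0xe9, 0x2c, 0x4a, 0xe0, 0xed, 0xda, 0x5d]
t1 = [0x7a, 0xe0, 0xfd, 0xed, 0x08, 0xda, 0x74, 0x5d]
t2 = [0x7a, 0x10, 0xe0, 0x50, 0xfd, 0x83, 0xed, 0x10]

RES = [0x7a, 0x10, 0xe0, 0x50, 0xfd, 0x83, 0xed, 0x10]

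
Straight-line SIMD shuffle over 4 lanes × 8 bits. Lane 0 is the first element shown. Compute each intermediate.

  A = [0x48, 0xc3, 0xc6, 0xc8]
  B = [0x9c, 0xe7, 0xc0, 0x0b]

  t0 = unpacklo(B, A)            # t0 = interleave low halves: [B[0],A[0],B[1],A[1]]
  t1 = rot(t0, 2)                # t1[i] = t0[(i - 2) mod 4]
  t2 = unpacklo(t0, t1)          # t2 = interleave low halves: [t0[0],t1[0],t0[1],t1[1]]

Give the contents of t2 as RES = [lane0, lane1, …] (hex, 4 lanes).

t0 = [0x9c, 0x48, 0xe7, 0xc3]
t1 = [0xe7, 0xc3, 0x9c, 0x48]
t2 = [0x9c, 0xe7, 0x48, 0xc3]

RES = [ 0x9c  0xe7  0x48  0xc3 ]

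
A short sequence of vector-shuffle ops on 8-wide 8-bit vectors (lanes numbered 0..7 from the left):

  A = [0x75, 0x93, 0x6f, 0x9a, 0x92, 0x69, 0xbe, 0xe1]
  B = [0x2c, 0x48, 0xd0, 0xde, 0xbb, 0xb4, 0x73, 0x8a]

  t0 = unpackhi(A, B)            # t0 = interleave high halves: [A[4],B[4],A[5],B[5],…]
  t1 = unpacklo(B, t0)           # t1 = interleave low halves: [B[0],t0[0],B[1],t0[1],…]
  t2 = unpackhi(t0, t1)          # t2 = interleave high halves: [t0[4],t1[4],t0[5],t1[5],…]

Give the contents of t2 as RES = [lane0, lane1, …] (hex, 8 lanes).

RES = [0xbe, 0xd0, 0x73, 0x69, 0xe1, 0xde, 0x8a, 0xb4]

t0 = [0x92, 0xbb, 0x69, 0xb4, 0xbe, 0x73, 0xe1, 0x8a]
t1 = [0x2c, 0x92, 0x48, 0xbb, 0xd0, 0x69, 0xde, 0xb4]
t2 = [0xbe, 0xd0, 0x73, 0x69, 0xe1, 0xde, 0x8a, 0xb4]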